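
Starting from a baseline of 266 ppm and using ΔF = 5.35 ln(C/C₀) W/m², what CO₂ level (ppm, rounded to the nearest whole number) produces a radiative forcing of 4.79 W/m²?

C ≈ 651 ppm

Set 5.35 ln(C/266) = 4.79, so ln(C/266) = 4.79/5.35 = 0.89533.
Then C/266 = e^0.89533 = 2.44814, giving C = 266 × 2.44814 = 651.21 ppm.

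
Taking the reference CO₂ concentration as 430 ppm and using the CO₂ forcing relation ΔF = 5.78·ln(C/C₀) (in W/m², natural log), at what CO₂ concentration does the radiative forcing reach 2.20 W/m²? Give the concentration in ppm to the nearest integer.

C ≈ 629 ppm

Set 5.78 ln(C/430) = 2.20, so ln(C/430) = 2.20/5.78 = 0.38062.
Then C/430 = e^0.38062 = 1.46319, giving C = 430 × 1.46319 = 629.17 ppm.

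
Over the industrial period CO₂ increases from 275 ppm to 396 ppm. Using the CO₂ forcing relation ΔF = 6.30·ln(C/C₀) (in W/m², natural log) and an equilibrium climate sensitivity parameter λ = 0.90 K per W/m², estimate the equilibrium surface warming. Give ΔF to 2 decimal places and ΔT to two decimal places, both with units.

ΔF = 2.30 W/m²; ΔT = 2.07 K

CO₂: 6.30 × ln(396/275) = 6.30 × ln(1.44000) = 6.30 × 0.36464 = 2.2972 W/m².
ΔT = λ ΔF = 0.90 × 2.30 = 2.0700 K.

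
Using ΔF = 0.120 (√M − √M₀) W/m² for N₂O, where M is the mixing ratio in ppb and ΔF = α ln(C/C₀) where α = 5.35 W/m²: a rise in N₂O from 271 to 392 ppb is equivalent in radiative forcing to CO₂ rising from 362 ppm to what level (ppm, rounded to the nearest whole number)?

C ≈ 390 ppm

N₂O forcing: 0.120 × (√392 − √271) = 0.120 × (19.7990 − 16.4621) = 0.120 × 3.3369 = 0.40043 W/m².
Set 5.35 ln(C/362) = 0.40043: ln(C/362) = 0.40043/5.35 = 0.07485, so C = 362 × e^0.07485 = 362 × 1.07772 = 390.13 ppm.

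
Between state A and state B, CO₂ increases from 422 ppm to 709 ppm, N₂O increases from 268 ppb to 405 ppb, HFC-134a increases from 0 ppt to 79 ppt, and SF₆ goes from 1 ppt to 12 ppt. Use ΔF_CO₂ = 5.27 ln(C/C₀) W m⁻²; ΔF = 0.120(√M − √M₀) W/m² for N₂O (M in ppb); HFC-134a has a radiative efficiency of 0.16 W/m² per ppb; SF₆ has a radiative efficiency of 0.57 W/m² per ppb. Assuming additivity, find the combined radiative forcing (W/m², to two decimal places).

CO₂: 5.27 × ln(709/422) = 5.27 × ln(1.68009) = 5.27 × 0.51885 = 2.7343 W/m².
N₂O: 0.120 × (√405 − √268) = 0.120 × (20.1246 − 16.3707) = 0.120 × 3.7539 = 0.4505 W/m².
HFC-134a: Δ = 79 − 0 = 79 ppt = 0.079 ppb; ΔF = 0.16 × 0.079 = 0.0126 W/m².
SF₆: Δ = 12 − 1 = 11 ppt = 0.011 ppb; ΔF = 0.57 × 0.011 = 0.0063 W/m².
Total ΔF = 2.7343 + 0.4505 + 0.0126 + 0.0063 = 3.2037 W/m².

ΔF = 3.20 W/m²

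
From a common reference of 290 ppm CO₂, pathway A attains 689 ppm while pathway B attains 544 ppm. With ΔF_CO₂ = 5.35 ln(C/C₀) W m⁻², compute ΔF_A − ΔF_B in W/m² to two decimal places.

ΔF_A − ΔF_B = 1.26 W/m²

ΔF_A = 5.35 ln(689/290) = 5.35 × 0.86536 = 4.6297 W/m².
ΔF_B = 5.35 ln(544/290) = 5.35 × 0.62907 = 3.3655 W/m².
Difference: 4.6297 − 3.3655 = 1.2642 W/m².
(Equivalently, ΔF_A − ΔF_B = 5.35 ln(689/544) = 5.35 × 0.23629 = 1.2642 W/m².)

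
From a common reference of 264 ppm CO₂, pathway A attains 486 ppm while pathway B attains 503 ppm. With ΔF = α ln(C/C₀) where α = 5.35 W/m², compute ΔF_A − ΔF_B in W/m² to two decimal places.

ΔF_A = 5.35 ln(486/264) = 5.35 × 0.61026 = 3.2649 W/m².
ΔF_B = 5.35 ln(503/264) = 5.35 × 0.64464 = 3.4488 W/m².
Difference: 3.2649 − 3.4488 = -0.1839 W/m².
(Equivalently, ΔF_A − ΔF_B = 5.35 ln(486/503) = 5.35 × -0.03438 = -0.1839 W/m².)

ΔF_A − ΔF_B = -0.18 W/m²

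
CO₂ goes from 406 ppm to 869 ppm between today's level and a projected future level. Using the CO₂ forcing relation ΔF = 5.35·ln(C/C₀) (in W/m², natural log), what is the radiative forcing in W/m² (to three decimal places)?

ΔF = 4.071 W/m²

CO₂: 5.35 × ln(869/406) = 5.35 × ln(2.14039) = 5.35 × 0.76099 = 4.0713 W/m².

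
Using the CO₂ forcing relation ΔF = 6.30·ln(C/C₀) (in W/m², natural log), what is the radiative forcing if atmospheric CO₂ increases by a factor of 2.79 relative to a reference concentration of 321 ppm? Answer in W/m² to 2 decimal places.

ΔF = 6.46 W/m²

ΔF = 6.30 × ln(2.79) = 6.30 × 1.02604 = 6.4641 W/m².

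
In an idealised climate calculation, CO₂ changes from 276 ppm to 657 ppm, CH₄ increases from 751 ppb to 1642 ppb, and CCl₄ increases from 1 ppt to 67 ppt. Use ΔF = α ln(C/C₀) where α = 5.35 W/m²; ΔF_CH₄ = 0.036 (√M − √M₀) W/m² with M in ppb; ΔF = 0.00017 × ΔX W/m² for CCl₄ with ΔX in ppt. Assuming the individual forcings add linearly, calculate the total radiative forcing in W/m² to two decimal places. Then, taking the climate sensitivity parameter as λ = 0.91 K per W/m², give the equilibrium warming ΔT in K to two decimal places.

ΔF = 5.12 W/m²; ΔT = 4.66 K

CO₂: 5.35 × ln(657/276) = 5.35 × ln(2.38043) = 5.35 × 0.86728 = 4.6399 W/m².
CH₄: 0.036 × (√1642 − √751) = 0.036 × (40.5216 − 27.4044) = 0.036 × 13.1172 = 0.4722 W/m².
CCl₄: ΔF = 0.00017 × (67 − 1) = 0.00017 × 66 = 0.0112 W/m².
Total ΔF = 4.6399 + 0.4722 + 0.0112 = 5.1233 W/m².
ΔT = λ ΔF = 0.91 × 5.12 = 4.6592 K.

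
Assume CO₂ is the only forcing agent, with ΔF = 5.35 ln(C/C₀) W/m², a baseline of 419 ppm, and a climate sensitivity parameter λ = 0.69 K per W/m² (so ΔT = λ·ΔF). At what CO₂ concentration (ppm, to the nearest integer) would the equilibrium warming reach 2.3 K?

Required forcing: ΔF = ΔT/λ = 2.3/0.69 = 3.3333 W/m².
Then ln(C/419) = ΔF/5.35 = 3.3333/5.35 = 0.62305.
So C = 419 × e^0.62305 = 419 × 1.86461 = 781.27 ppm.

C ≈ 781 ppm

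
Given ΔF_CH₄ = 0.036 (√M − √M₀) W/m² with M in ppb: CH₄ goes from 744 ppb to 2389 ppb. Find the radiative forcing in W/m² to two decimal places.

CH₄: 0.036 × (√2389 − √744) = 0.036 × (48.8774 − 27.2764) = 0.036 × 21.6010 = 0.7776 W/m².

ΔF = 0.78 W/m²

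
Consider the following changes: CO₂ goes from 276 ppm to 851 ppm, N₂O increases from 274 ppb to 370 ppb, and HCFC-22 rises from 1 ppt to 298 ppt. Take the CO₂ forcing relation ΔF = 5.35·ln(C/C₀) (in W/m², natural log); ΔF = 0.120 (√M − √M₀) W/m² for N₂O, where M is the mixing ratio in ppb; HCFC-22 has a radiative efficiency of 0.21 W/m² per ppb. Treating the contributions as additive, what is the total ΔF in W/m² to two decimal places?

CO₂: 5.35 × ln(851/276) = 5.35 × ln(3.08333) = 5.35 × 1.12601 = 6.0242 W/m².
N₂O: 0.120 × (√370 − √274) = 0.120 × (19.2354 − 16.5529) = 0.120 × 2.6825 = 0.3219 W/m².
HCFC-22: Δ = 298 − 1 = 297 ppt = 0.297 ppb; ΔF = 0.21 × 0.297 = 0.0624 W/m².
Total ΔF = 6.0242 + 0.3219 + 0.0624 = 6.4085 W/m².

ΔF = 6.41 W/m²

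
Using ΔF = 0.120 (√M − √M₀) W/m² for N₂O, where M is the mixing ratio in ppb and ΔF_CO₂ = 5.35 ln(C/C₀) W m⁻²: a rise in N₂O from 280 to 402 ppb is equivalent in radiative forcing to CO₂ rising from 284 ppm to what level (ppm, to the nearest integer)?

N₂O forcing: 0.120 × (√402 − √280) = 0.120 × (20.0499 − 16.7332) = 0.120 × 3.3167 = 0.39800 W/m².
Set 5.35 ln(C/284) = 0.39800: ln(C/284) = 0.39800/5.35 = 0.07439, so C = 284 × e^0.07439 = 284 × 1.07723 = 305.93 ppm.

C ≈ 306 ppm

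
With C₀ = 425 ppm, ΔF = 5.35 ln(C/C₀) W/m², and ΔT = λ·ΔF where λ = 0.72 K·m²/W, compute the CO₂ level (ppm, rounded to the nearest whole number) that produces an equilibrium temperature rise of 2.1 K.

Required forcing: ΔF = ΔT/λ = 2.1/0.72 = 2.9167 W/m².
Then ln(C/425) = ΔF/5.35 = 2.9167/5.35 = 0.54518.
So C = 425 × e^0.54518 = 425 × 1.72492 = 733.09 ppm.

C ≈ 733 ppm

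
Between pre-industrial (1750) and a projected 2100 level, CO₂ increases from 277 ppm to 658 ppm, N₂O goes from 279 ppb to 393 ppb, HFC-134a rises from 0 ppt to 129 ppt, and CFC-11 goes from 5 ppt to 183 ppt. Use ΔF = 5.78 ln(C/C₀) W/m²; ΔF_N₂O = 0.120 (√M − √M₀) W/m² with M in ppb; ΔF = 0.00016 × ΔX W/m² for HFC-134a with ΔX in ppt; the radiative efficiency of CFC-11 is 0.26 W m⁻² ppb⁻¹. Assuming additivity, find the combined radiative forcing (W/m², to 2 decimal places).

ΔF = 5.44 W/m²

CO₂: 5.78 × ln(658/277) = 5.78 × ln(2.37545) = 5.78 × 0.86519 = 5.0008 W/m².
N₂O: 0.120 × (√393 − √279) = 0.120 × (19.8242 − 16.7033) = 0.120 × 3.1209 = 0.3745 W/m².
HFC-134a: ΔF = 0.00016 × (129 − 0) = 0.00016 × 129 = 0.0206 W/m².
CFC-11: Δ = 183 − 5 = 178 ppt = 0.178 ppb; ΔF = 0.26 × 0.178 = 0.0463 W/m².
Total ΔF = 5.0008 + 0.3745 + 0.0206 + 0.0463 = 5.4422 W/m².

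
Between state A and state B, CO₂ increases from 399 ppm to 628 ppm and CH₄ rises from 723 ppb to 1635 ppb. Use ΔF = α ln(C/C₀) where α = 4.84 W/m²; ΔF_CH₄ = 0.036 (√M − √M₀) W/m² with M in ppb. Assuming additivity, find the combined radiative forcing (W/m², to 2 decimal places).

CO₂: 4.84 × ln(628/399) = 4.84 × ln(1.57393) = 4.84 × 0.45358 = 2.1953 W/m².
CH₄: 0.036 × (√1635 − √723) = 0.036 × (40.4351 − 26.8887) = 0.036 × 13.5464 = 0.4877 W/m².
Total ΔF = 2.1953 + 0.4877 = 2.6830 W/m².

ΔF = 2.68 W/m²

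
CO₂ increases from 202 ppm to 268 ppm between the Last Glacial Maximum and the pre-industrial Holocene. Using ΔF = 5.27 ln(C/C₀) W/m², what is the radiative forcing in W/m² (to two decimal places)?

ΔF = 1.49 W/m²

CO₂ absorption bands are partially saturated, so forcing scales with the logarithm of the concentration ratio.
CO₂: 5.27 × ln(268/202) = 5.27 × ln(1.32673) = 5.27 × 0.28272 = 1.4899 W/m².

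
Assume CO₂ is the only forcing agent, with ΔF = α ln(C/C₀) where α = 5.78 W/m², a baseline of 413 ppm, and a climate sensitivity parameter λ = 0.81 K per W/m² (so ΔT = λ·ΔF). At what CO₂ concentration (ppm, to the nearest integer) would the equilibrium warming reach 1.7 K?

C ≈ 594 ppm

Required forcing: ΔF = ΔT/λ = 1.7/0.81 = 2.0988 W/m².
Then ln(C/413) = ΔF/5.78 = 2.0988/5.78 = 0.36311.
So C = 413 × e^0.36311 = 413 × 1.43779 = 593.81 ppm.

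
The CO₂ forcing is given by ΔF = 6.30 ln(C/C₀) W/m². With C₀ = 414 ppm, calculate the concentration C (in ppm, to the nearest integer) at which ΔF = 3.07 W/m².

C ≈ 674 ppm

Set 6.30 ln(C/414) = 3.07, so ln(C/414) = 3.07/6.30 = 0.48730.
Then C/414 = e^0.48730 = 1.62791, giving C = 414 × 1.62791 = 673.95 ppm.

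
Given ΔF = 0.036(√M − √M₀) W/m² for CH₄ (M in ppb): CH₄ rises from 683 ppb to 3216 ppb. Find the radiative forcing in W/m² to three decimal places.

ΔF = 1.101 W/m²

CH₄: 0.036 × (√3216 − √683) = 0.036 × (56.7098 − 26.1343) = 0.036 × 30.5755 = 1.1007 W/m².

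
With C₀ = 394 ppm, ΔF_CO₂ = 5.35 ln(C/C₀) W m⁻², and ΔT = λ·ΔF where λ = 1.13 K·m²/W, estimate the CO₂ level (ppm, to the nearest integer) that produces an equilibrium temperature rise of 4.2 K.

C ≈ 789 ppm

Required forcing: ΔF = ΔT/λ = 4.2/1.13 = 3.7168 W/m².
Then ln(C/394) = ΔF/5.35 = 3.7168/5.35 = 0.69473.
So C = 394 × e^0.69473 = 394 × 2.00317 = 789.25 ppm.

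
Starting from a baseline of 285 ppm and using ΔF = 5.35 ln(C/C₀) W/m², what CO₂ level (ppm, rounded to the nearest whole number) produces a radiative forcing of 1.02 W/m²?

Set 5.35 ln(C/285) = 1.02, so ln(C/285) = 1.02/5.35 = 0.19065.
Then C/285 = e^0.19065 = 1.21004, giving C = 285 × 1.21004 = 344.86 ppm.

C ≈ 345 ppm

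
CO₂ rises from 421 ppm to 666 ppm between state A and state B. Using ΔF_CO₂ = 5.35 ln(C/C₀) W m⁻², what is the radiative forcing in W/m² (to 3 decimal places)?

CO₂: 5.35 × ln(666/421) = 5.35 × ln(1.58195) = 5.35 × 0.45866 = 2.4538 W/m².

ΔF = 2.454 W/m²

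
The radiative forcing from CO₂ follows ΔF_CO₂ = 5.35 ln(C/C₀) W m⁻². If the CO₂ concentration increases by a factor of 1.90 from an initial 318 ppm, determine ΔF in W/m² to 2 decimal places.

ΔF = 3.43 W/m²

ΔF = 5.35 × ln(1.90) = 5.35 × 0.64185 = 3.4339 W/m².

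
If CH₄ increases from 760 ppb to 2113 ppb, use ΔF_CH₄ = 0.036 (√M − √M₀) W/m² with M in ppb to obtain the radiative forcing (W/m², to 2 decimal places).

ΔF = 0.66 W/m²

CH₄: 0.036 × (√2113 − √760) = 0.036 × (45.9674 − 27.5681) = 0.036 × 18.3993 = 0.6624 W/m².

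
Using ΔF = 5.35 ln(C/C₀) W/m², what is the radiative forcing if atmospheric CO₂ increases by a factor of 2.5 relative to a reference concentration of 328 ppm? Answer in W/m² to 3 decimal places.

Because the forcing depends only on the ratio C/C₀, the initial concentration does not enter.
ΔF = 5.35 × ln(2.5) = 5.35 × 0.91629 = 4.9022 W/m².

ΔF = 4.902 W/m²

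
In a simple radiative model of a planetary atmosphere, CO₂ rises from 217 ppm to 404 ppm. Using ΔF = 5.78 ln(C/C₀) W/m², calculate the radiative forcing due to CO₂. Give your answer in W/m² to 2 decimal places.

ΔF = 3.59 W/m²

CO₂: 5.78 × ln(404/217) = 5.78 × ln(1.86175) = 5.78 × 0.62152 = 3.5924 W/m².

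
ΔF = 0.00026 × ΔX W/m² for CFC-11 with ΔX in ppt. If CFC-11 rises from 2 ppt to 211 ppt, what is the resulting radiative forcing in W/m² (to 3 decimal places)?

CFC-11: ΔF = 0.00026 × (211 − 2) = 0.00026 × 209 = 0.0543 W/m².

ΔF = 0.054 W/m²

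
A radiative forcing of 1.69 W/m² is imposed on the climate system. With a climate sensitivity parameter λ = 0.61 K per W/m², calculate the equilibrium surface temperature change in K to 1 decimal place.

ΔT = 1.0 K

ΔT = λ ΔF = 0.61 × 1.69 = 1.0309 K.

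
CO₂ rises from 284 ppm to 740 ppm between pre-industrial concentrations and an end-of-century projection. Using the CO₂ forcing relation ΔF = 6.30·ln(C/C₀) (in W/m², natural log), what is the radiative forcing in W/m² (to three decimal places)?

CO₂: 6.30 × ln(740/284) = 6.30 × ln(2.60563) = 6.30 × 0.95767 = 6.0333 W/m².

ΔF = 6.033 W/m²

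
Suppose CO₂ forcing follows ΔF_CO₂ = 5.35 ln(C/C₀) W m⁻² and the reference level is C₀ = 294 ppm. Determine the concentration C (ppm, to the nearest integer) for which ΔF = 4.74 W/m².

Set 5.35 ln(C/294) = 4.74, so ln(C/294) = 4.74/5.35 = 0.88598.
Then C/294 = e^0.88598 = 2.42536, giving C = 294 × 2.42536 = 713.06 ppm.

C ≈ 713 ppm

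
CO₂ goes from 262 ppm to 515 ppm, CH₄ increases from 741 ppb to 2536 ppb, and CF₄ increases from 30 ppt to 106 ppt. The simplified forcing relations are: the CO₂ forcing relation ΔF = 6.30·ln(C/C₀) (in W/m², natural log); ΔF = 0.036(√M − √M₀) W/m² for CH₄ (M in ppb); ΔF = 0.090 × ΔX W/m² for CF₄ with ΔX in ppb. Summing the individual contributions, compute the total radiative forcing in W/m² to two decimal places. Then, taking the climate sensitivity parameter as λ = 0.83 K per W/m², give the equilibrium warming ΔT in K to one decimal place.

CO₂: 6.30 × ln(515/262) = 6.30 × ln(1.96565) = 6.30 × 0.67582 = 4.2577 W/m².
CH₄: 0.036 × (√2536 − √741) = 0.036 × (50.3587 − 27.2213) = 0.036 × 23.1374 = 0.8329 W/m².
CF₄: Δ = 106 − 30 = 76 ppt = 0.076 ppb; ΔF = 0.090 × 0.076 = 0.0068 W/m².
Total ΔF = 4.2577 + 0.8329 + 0.0068 = 5.0974 W/m².
ΔT = λ ΔF = 0.83 × 5.10 = 4.2330 K.

ΔF = 5.10 W/m²; ΔT = 4.2 K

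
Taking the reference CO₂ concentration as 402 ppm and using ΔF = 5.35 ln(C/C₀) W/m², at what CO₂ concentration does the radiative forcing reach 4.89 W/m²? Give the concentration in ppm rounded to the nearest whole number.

C ≈ 1003 ppm

Set 5.35 ln(C/402) = 4.89, so ln(C/402) = 4.89/5.35 = 0.91402.
Then C/402 = e^0.91402 = 2.49433, giving C = 402 × 2.49433 = 1002.72 ppm.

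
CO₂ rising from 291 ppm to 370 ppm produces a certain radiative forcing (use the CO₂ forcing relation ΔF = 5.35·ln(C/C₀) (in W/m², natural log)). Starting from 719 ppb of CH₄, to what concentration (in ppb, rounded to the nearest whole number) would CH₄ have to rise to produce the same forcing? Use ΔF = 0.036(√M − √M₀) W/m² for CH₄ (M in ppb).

CO₂ forcing: 5.35 × ln(370/291) = 5.35 × 0.240180 = 1.28496 W/m².
Set 0.036(√M − √719) = 1.28496: √M = 1.28496/0.036 + √719 = 35.6933 + 26.8142 = 62.5075.
M = (62.5075)² = 3907.19 ppb.

M ≈ 3907 ppb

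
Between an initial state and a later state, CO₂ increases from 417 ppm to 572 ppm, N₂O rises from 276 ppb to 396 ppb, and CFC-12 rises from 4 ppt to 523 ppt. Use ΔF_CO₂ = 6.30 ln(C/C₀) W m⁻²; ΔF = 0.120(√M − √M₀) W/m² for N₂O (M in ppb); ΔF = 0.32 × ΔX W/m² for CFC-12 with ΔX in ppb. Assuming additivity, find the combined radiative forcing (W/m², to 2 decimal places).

CO₂: 6.30 × ln(572/417) = 6.30 × ln(1.37170) = 6.30 × 0.31605 = 1.9911 W/m².
N₂O: 0.120 × (√396 − √276) = 0.120 × (19.8997 − 16.6132) = 0.120 × 3.2865 = 0.3944 W/m².
CFC-12: Δ = 523 − 4 = 519 ppt = 0.519 ppb; ΔF = 0.32 × 0.519 = 0.1661 W/m².
Total ΔF = 1.9911 + 0.3944 + 0.1661 = 2.5516 W/m².

ΔF = 2.55 W/m²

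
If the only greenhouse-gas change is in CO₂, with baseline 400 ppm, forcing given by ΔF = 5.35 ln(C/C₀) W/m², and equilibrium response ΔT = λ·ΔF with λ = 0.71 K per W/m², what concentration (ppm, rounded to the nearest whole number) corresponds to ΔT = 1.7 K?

Required forcing: ΔF = ΔT/λ = 1.7/0.71 = 2.3944 W/m².
Then ln(C/400) = ΔF/5.35 = 2.3944/5.35 = 0.44755.
So C = 400 × e^0.44755 = 400 × 1.56447 = 625.79 ppm.

C ≈ 626 ppm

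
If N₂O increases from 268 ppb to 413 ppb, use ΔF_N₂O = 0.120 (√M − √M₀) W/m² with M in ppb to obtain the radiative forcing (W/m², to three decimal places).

ΔF = 0.474 W/m²

N₂O: 0.120 × (√413 − √268) = 0.120 × (20.3224 − 16.3707) = 0.120 × 3.9517 = 0.4742 W/m².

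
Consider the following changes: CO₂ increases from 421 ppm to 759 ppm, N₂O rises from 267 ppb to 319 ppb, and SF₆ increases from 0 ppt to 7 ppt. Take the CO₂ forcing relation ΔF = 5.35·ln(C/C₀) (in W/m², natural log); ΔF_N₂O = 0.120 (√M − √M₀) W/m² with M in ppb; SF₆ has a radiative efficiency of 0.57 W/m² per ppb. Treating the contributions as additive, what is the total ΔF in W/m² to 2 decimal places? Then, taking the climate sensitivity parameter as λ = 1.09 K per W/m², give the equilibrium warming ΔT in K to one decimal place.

ΔF = 3.34 W/m²; ΔT = 3.6 K

CO₂: 5.35 × ln(759/421) = 5.35 × ln(1.80285) = 5.35 × 0.58937 = 3.1531 W/m².
N₂O: 0.120 × (√319 − √267) = 0.120 × (17.8606 − 16.3401) = 0.120 × 1.5205 = 0.1825 W/m².
SF₆: Δ = 7 − 0 = 7 ppt = 0.007 ppb; ΔF = 0.57 × 0.007 = 0.0040 W/m².
Total ΔF = 3.1531 + 0.1825 + 0.0040 = 3.3396 W/m².
ΔT = λ ΔF = 1.09 × 3.34 = 3.6406 K.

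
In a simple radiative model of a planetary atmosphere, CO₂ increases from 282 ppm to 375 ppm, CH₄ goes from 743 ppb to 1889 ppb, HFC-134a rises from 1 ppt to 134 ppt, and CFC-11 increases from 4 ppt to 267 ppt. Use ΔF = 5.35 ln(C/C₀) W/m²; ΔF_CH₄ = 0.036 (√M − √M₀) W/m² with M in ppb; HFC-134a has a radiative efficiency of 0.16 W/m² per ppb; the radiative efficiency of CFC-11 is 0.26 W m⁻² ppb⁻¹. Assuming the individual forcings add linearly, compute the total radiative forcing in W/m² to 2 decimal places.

ΔF = 2.20 W/m²

CO₂: 5.35 × ln(375/282) = 5.35 × ln(1.32979) = 5.35 × 0.28502 = 1.5249 W/m².
CH₄: 0.036 × (√1889 − √743) = 0.036 × (43.4626 − 27.2580) = 0.036 × 16.2046 = 0.5834 W/m².
HFC-134a: Δ = 134 − 1 = 133 ppt = 0.133 ppb; ΔF = 0.16 × 0.133 = 0.0213 W/m².
CFC-11: Δ = 267 − 4 = 263 ppt = 0.263 ppb; ΔF = 0.26 × 0.263 = 0.0684 W/m².
Total ΔF = 1.5249 + 0.5834 + 0.0213 + 0.0684 = 2.1980 W/m².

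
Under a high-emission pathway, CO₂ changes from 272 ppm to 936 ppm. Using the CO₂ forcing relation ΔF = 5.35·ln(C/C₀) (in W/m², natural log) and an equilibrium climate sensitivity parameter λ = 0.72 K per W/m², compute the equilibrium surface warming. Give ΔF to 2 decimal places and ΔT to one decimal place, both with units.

ΔF = 6.61 W/m²; ΔT = 4.8 K

CO₂: 5.35 × ln(936/272) = 5.35 × ln(3.44118) = 5.35 × 1.23581 = 6.6116 W/m².
ΔT = λ ΔF = 0.72 × 6.61 = 4.7592 K.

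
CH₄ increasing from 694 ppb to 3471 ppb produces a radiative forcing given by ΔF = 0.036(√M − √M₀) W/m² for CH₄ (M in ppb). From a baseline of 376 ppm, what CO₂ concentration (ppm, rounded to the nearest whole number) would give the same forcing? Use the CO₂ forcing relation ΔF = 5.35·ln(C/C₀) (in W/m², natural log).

C ≈ 468 ppm

CH₄ forcing: 0.036 × (√3471 − √694) = 0.036 × (58.9152 − 26.3439) = 0.036 × 32.5713 = 1.17257 W/m².
Set 5.35 ln(C/376) = 1.17257: ln(C/376) = 1.17257/5.35 = 0.21917, so C = 376 × e^0.21917 = 376 × 1.24504 = 468.14 ppm.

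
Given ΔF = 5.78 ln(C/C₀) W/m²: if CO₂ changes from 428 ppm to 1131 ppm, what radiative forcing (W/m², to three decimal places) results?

CO₂ absorption bands are partially saturated, so forcing scales with the logarithm of the concentration ratio.
CO₂: 5.78 × ln(1131/428) = 5.78 × ln(2.64252) = 5.78 × 0.97173 = 5.6166 W/m².

ΔF = 5.617 W/m²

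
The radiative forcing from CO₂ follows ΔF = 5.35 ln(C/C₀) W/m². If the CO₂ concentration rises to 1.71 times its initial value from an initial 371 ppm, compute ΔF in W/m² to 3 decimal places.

Because the forcing depends only on the ratio C/C₀, the initial concentration does not enter.
ΔF = 5.35 × ln(1.71) = 5.35 × 0.53649 = 2.8702 W/m².

ΔF = 2.870 W/m²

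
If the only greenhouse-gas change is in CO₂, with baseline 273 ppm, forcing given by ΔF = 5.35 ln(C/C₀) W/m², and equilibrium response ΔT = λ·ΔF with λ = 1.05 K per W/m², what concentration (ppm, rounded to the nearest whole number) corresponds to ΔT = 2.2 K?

Required forcing: ΔF = ΔT/λ = 2.2/1.05 = 2.0952 W/m².
Then ln(C/273) = ΔF/5.35 = 2.0952/5.35 = 0.39163.
So C = 273 × e^0.39163 = 273 × 1.47939 = 403.87 ppm.

C ≈ 404 ppm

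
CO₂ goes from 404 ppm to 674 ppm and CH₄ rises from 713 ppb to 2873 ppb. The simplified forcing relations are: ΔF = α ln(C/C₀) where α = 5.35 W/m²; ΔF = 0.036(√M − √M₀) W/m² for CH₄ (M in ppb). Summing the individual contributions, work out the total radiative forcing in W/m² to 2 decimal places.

CO₂: 5.35 × ln(674/404) = 5.35 × ln(1.66832) = 5.35 × 0.51182 = 2.7382 W/m².
CH₄: 0.036 × (√2873 − √713) = 0.036 × (53.6004 − 26.7021) = 0.036 × 26.8983 = 0.9683 W/m².
Total ΔF = 2.7382 + 0.9683 = 3.7065 W/m².

ΔF = 3.71 W/m²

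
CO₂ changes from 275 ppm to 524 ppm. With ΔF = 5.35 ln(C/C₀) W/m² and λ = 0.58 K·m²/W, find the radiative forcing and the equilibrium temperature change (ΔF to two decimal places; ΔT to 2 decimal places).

CO₂: 5.35 × ln(524/275) = 5.35 × ln(1.90545) = 5.35 × 0.64472 = 3.4493 W/m².
ΔT = λ ΔF = 0.58 × 3.45 = 2.0010 K.

ΔF = 3.45 W/m²; ΔT = 2.00 K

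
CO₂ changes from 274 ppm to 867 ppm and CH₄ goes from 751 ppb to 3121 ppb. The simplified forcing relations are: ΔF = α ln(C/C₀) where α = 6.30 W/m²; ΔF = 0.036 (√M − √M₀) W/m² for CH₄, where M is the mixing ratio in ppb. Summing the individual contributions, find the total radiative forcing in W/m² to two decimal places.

ΔF = 8.28 W/m²

CO₂: 6.30 × ln(867/274) = 6.30 × ln(3.16423) = 6.30 × 1.15191 = 7.2570 W/m².
CH₄: 0.036 × (√3121 − √751) = 0.036 × (55.8659 − 27.4044) = 0.036 × 28.4615 = 1.0246 W/m².
Total ΔF = 7.2570 + 1.0246 = 8.2816 W/m².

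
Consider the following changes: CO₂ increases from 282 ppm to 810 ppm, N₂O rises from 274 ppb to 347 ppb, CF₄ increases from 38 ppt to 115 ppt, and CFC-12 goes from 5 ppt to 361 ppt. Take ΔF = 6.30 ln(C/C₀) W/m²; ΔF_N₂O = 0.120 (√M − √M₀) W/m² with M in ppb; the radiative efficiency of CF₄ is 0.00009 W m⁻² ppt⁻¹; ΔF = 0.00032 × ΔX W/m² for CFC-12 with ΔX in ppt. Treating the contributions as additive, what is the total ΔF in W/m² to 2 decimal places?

CO₂: 6.30 × ln(810/282) = 6.30 × ln(2.87234) = 6.30 × 1.05513 = 6.6473 W/m².
N₂O: 0.120 × (√347 − √274) = 0.120 × (18.6279 − 16.5529) = 0.120 × 2.0750 = 0.2490 W/m².
CF₄: ΔF = 0.00009 × (115 − 38) = 0.00009 × 77 = 0.0069 W/m².
CFC-12: ΔF = 0.00032 × (361 − 5) = 0.00032 × 356 = 0.1139 W/m².
Total ΔF = 6.6473 + 0.2490 + 0.0069 + 0.1139 = 7.0171 W/m².

ΔF = 7.02 W/m²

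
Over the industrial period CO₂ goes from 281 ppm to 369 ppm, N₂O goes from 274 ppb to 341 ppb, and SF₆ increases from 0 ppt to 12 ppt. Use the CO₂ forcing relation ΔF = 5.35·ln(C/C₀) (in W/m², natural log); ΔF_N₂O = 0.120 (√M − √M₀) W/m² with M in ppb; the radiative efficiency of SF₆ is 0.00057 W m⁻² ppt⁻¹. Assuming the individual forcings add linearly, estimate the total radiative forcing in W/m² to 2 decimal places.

ΔF = 1.69 W/m²

CO₂: 5.35 × ln(369/281) = 5.35 × ln(1.31317) = 5.35 × 0.27244 = 1.4576 W/m².
N₂O: 0.120 × (√341 − √274) = 0.120 × (18.4662 − 16.5529) = 0.120 × 1.9133 = 0.2296 W/m².
SF₆: ΔF = 0.00057 × (12 − 0) = 0.00057 × 12 = 0.0068 W/m².
Total ΔF = 1.4576 + 0.2296 + 0.0068 = 1.6940 W/m².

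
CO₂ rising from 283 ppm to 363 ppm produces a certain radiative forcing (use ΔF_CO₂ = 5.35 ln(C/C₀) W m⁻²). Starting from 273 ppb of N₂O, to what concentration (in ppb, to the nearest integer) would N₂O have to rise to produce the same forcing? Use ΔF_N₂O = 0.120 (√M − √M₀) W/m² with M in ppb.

CO₂ forcing: 5.35 × ln(363/283) = 5.35 × 0.248956 = 1.33191 W/m².
Set 0.120(√M − √273) = 1.33191: √M = 1.33191/0.120 + √273 = 11.0993 + 16.5227 = 27.6220.
M = (27.6220)² = 762.97 ppb.

M ≈ 763 ppb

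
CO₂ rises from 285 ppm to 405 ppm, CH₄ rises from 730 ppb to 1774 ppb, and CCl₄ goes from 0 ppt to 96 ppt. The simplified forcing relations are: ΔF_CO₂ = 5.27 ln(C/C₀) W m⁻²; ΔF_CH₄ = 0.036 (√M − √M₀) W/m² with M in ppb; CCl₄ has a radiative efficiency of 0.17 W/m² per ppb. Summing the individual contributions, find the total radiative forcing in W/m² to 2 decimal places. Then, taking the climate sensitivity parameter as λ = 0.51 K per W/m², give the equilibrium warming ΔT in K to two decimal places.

CO₂: 5.27 × ln(405/285) = 5.27 × ln(1.42105) = 5.27 × 0.35140 = 1.8519 W/m².
CH₄: 0.036 × (√1774 − √730) = 0.036 × (42.1189 − 27.0185) = 0.036 × 15.1004 = 0.5436 W/m².
CCl₄: Δ = 96 − 0 = 96 ppt = 0.096 ppb; ΔF = 0.17 × 0.096 = 0.0163 W/m².
Total ΔF = 1.8519 + 0.5436 + 0.0163 = 2.4118 W/m².
ΔT = λ ΔF = 0.51 × 2.41 = 1.2291 K.

ΔF = 2.41 W/m²; ΔT = 1.23 K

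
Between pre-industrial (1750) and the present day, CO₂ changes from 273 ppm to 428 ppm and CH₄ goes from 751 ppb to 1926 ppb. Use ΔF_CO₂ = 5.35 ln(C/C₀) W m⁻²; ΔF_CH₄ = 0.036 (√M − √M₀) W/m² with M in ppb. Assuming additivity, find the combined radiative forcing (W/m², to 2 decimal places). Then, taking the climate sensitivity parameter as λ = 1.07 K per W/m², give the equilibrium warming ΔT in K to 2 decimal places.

CO₂: 5.35 × ln(428/273) = 5.35 × ln(1.56777) = 5.35 × 0.44965 = 2.4056 W/m².
CH₄: 0.036 × (√1926 − √751) = 0.036 × (43.8862 − 27.4044) = 0.036 × 16.4818 = 0.5933 W/m².
Total ΔF = 2.4056 + 0.5933 = 2.9989 W/m².
ΔT = λ ΔF = 1.07 × 3.00 = 3.2100 K.

ΔF = 3.00 W/m²; ΔT = 3.21 K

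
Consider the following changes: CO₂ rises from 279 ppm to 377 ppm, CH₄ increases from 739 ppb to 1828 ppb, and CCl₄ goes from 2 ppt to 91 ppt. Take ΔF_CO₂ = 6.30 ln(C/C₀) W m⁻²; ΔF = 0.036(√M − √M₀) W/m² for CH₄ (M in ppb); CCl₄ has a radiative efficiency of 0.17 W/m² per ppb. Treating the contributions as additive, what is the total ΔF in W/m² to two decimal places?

CO₂: 6.30 × ln(377/279) = 6.30 × ln(1.35125) = 6.30 × 0.30103 = 1.8965 W/m².
CH₄: 0.036 × (√1828 − √739) = 0.036 × (42.7551 − 27.1846) = 0.036 × 15.5705 = 0.5605 W/m².
CCl₄: Δ = 91 − 2 = 89 ppt = 0.089 ppb; ΔF = 0.17 × 0.089 = 0.0151 W/m².
Total ΔF = 1.8965 + 0.5605 + 0.0151 = 2.4721 W/m².

ΔF = 2.47 W/m²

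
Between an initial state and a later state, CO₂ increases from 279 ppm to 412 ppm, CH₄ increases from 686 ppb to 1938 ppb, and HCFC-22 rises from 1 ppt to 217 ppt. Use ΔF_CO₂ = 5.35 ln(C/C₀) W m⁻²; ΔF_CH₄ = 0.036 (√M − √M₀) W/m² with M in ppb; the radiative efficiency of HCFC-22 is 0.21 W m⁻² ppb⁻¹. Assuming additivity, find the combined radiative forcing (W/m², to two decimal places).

CO₂: 5.35 × ln(412/279) = 5.35 × ln(1.47670) = 5.35 × 0.38981 = 2.0855 W/m².
CH₄: 0.036 × (√1938 − √686) = 0.036 × (44.0227 − 26.1916) = 0.036 × 17.8311 = 0.6419 W/m².
HCFC-22: Δ = 217 − 1 = 216 ppt = 0.216 ppb; ΔF = 0.21 × 0.216 = 0.0454 W/m².
Total ΔF = 2.0855 + 0.6419 + 0.0454 = 2.7728 W/m².

ΔF = 2.77 W/m²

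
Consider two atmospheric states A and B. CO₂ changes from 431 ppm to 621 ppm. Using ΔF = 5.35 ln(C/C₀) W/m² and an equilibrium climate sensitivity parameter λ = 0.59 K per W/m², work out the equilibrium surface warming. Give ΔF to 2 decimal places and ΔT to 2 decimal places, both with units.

CO₂: 5.35 × ln(621/431) = 5.35 × ln(1.44084) = 5.35 × 0.36523 = 1.9540 W/m².
ΔT = λ ΔF = 0.59 × 1.95 = 1.1505 K.

ΔF = 1.95 W/m²; ΔT = 1.15 K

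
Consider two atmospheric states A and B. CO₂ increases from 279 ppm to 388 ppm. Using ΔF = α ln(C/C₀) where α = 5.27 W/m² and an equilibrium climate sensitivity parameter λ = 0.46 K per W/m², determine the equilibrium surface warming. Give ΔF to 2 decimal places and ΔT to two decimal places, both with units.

CO₂: 5.27 × ln(388/279) = 5.27 × ln(1.39068) = 5.27 × 0.32979 = 1.7380 W/m².
ΔT = λ ΔF = 0.46 × 1.74 = 0.8004 K.

ΔF = 1.74 W/m²; ΔT = 0.80 K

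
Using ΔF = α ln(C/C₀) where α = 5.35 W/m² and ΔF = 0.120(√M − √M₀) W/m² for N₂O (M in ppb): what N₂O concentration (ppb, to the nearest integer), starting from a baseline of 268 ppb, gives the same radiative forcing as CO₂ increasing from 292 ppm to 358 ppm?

CO₂ forcing: 5.35 × ln(358/292) = 5.35 × 0.203779 = 1.09022 W/m².
Set 0.120(√M − √268) = 1.09022: √M = 1.09022/0.120 + √268 = 9.0852 + 16.3707 = 25.4559.
M = (25.4559)² = 648.00 ppb.

M ≈ 648 ppb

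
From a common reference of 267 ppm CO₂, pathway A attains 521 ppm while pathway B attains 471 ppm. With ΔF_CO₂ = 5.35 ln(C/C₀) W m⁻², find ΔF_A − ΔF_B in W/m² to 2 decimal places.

ΔF_A = 5.35 ln(521/267) = 5.35 × 0.66850 = 3.5765 W/m².
ΔF_B = 5.35 ln(471/267) = 5.35 × 0.56761 = 3.0367 W/m².
Difference: 3.5765 − 3.0367 = 0.5398 W/m².

ΔF_A − ΔF_B = 0.54 W/m²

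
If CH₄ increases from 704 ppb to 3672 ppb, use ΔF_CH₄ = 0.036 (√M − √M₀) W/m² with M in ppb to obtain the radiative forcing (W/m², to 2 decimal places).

CH₄: 0.036 × (√3672 − √704) = 0.036 × (60.5970 − 26.5330) = 0.036 × 34.0640 = 1.2263 W/m².

ΔF = 1.23 W/m²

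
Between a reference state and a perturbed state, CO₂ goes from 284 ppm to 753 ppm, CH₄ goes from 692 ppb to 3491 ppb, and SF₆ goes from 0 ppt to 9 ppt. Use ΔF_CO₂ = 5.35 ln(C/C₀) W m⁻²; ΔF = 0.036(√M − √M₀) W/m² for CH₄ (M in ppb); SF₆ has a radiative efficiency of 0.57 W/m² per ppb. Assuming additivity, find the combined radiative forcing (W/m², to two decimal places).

CO₂: 5.35 × ln(753/284) = 5.35 × ln(2.65141) = 5.35 × 0.97509 = 5.2167 W/m².
CH₄: 0.036 × (√3491 − √692) = 0.036 × (59.0847 − 26.3059) = 0.036 × 32.7788 = 1.1800 W/m².
SF₆: Δ = 9 − 0 = 9 ppt = 0.009 ppb; ΔF = 0.57 × 0.009 = 0.0051 W/m².
Total ΔF = 5.2167 + 1.1800 + 0.0051 = 6.4018 W/m².

ΔF = 6.40 W/m²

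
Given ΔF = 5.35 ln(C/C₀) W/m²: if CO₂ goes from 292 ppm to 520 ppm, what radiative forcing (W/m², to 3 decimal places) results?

ΔF = 3.087 W/m²

CO₂: 5.35 × ln(520/292) = 5.35 × ln(1.78082) = 5.35 × 0.57707 = 3.0873 W/m².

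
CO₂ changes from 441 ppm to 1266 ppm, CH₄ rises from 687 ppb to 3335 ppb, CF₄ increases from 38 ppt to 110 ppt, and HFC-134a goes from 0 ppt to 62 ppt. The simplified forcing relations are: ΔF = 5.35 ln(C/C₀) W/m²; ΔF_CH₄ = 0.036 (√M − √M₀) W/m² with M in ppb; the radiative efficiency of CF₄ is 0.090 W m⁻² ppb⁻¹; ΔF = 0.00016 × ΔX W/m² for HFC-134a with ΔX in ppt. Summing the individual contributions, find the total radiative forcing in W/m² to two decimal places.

ΔF = 6.79 W/m²

CO₂: 5.35 × ln(1266/441) = 5.35 × ln(2.87075) = 5.35 × 1.05457 = 5.6419 W/m².
CH₄: 0.036 × (√3335 − √687) = 0.036 × (57.7495 − 26.2107) = 0.036 × 31.5388 = 1.1354 W/m².
CF₄: Δ = 110 − 38 = 72 ppt = 0.072 ppb; ΔF = 0.090 × 0.072 = 0.0065 W/m².
HFC-134a: ΔF = 0.00016 × (62 − 0) = 0.00016 × 62 = 0.0099 W/m².
Total ΔF = 5.6419 + 1.1354 + 0.0065 + 0.0099 = 6.7937 W/m².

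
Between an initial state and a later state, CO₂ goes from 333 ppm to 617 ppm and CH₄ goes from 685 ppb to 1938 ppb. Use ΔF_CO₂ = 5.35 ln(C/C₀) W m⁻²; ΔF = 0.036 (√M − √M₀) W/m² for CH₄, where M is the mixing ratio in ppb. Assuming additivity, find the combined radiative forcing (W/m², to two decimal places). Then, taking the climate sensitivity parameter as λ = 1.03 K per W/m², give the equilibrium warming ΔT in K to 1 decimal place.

ΔF = 3.94 W/m²; ΔT = 4.1 K

CO₂: 5.35 × ln(617/333) = 5.35 × ln(1.85285) = 5.35 × 0.61672 = 3.2995 W/m².
CH₄: 0.036 × (√1938 − √685) = 0.036 × (44.0227 − 26.1725) = 0.036 × 17.8502 = 0.6426 W/m².
Total ΔF = 3.2995 + 0.6426 = 3.9421 W/m².
ΔT = λ ΔF = 1.03 × 3.94 = 4.0582 K.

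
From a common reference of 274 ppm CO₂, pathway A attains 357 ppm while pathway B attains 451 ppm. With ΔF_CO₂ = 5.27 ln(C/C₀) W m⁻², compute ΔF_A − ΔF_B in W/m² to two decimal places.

ΔF_A − ΔF_B = -1.23 W/m²

ΔF_A = 5.27 ln(357/274) = 5.27 × 0.26461 = 1.3945 W/m².
ΔF_B = 5.27 ln(451/274) = 5.27 × 0.49834 = 2.6263 W/m².
Difference: 1.3945 − 2.6263 = -1.2318 W/m².
(Equivalently, ΔF_A − ΔF_B = 5.27 ln(357/451) = 5.27 × -0.23373 = -1.2318 W/m².)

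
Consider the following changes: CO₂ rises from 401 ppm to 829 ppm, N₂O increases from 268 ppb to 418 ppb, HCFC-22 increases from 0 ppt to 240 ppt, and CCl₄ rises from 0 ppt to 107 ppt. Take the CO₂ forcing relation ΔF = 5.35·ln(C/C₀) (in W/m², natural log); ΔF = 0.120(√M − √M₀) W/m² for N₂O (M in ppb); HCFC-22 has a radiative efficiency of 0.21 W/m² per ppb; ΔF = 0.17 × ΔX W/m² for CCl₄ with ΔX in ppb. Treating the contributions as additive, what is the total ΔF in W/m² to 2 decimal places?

ΔF = 4.44 W/m²

CO₂: 5.35 × ln(829/401) = 5.35 × ln(2.06733) = 5.35 × 0.72626 = 3.8855 W/m².
N₂O: 0.120 × (√418 − √268) = 0.120 × (20.4450 − 16.3707) = 0.120 × 4.0743 = 0.4889 W/m².
HCFC-22: Δ = 240 − 0 = 240 ppt = 0.240 ppb; ΔF = 0.21 × 0.240 = 0.0504 W/m².
CCl₄: Δ = 107 − 0 = 107 ppt = 0.107 ppb; ΔF = 0.17 × 0.107 = 0.0182 W/m².
Total ΔF = 3.8855 + 0.4889 + 0.0504 + 0.0182 = 4.4430 W/m².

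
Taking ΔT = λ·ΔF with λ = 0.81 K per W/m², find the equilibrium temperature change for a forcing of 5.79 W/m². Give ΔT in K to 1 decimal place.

ΔT = 4.7 K

ΔT = λ ΔF = 0.81 × 5.79 = 4.6899 K.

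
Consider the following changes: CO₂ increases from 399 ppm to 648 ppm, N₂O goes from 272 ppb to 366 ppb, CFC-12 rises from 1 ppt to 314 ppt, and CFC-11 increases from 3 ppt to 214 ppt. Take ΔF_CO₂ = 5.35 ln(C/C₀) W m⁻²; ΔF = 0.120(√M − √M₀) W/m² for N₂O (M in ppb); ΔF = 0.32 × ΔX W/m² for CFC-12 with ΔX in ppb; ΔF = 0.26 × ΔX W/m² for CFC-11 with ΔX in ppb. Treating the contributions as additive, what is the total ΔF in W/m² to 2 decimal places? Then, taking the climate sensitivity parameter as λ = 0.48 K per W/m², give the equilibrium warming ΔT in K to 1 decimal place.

CO₂: 5.35 × ln(648/399) = 5.35 × ln(1.62406) = 5.35 × 0.48493 = 2.5944 W/m².
N₂O: 0.120 × (√366 − √272) = 0.120 × (19.1311 − 16.4924) = 0.120 × 2.6387 = 0.3166 W/m².
CFC-12: Δ = 314 − 1 = 313 ppt = 0.313 ppb; ΔF = 0.32 × 0.313 = 0.1002 W/m².
CFC-11: Δ = 214 − 3 = 211 ppt = 0.211 ppb; ΔF = 0.26 × 0.211 = 0.0549 W/m².
Total ΔF = 2.5944 + 0.3166 + 0.1002 + 0.0549 = 3.0661 W/m².
ΔT = λ ΔF = 0.48 × 3.07 = 1.4736 K.

ΔF = 3.07 W/m²; ΔT = 1.5 K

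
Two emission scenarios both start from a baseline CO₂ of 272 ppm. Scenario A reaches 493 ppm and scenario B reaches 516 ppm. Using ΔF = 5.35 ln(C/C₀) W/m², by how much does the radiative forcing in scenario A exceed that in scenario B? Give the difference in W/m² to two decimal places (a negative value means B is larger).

ΔF_A = 5.35 ln(493/272) = 5.35 × 0.59471 = 3.1817 W/m².
ΔF_B = 5.35 ln(516/272) = 5.35 × 0.64030 = 3.4256 W/m².
Difference: 3.1817 − 3.4256 = -0.2439 W/m².

ΔF_A − ΔF_B = -0.24 W/m²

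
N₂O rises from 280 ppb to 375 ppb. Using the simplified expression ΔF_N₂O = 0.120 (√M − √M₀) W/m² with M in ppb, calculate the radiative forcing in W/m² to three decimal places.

N₂O: 0.120 × (√375 − √280) = 0.120 × (19.3649 − 16.7332) = 0.120 × 2.6317 = 0.3158 W/m².

ΔF = 0.316 W/m²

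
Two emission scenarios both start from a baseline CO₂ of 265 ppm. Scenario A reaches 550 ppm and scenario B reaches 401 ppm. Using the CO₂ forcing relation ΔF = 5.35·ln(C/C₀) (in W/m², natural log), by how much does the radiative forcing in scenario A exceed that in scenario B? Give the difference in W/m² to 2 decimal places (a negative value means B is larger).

ΔF_A = 5.35 ln(550/265) = 5.35 × 0.73019 = 3.9065 W/m².
ΔF_B = 5.35 ln(401/265) = 5.35 × 0.41423 = 2.2161 W/m².
Difference: 3.9065 − 2.2161 = 1.6904 W/m².
(Equivalently, ΔF_A − ΔF_B = 5.35 ln(550/401) = 5.35 × 0.31596 = 1.6904 W/m².)

ΔF_A − ΔF_B = 1.69 W/m²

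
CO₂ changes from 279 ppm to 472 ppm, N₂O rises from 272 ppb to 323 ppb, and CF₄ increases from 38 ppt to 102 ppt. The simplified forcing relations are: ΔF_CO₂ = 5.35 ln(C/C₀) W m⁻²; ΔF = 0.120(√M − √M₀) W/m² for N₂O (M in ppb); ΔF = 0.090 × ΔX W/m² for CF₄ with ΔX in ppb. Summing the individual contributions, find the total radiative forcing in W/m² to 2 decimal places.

ΔF = 3.00 W/m²

CO₂: 5.35 × ln(472/279) = 5.35 × ln(1.69176) = 5.35 × 0.52577 = 2.8129 W/m².
N₂O: 0.120 × (√323 − √272) = 0.120 × (17.9722 − 16.4924) = 0.120 × 1.4798 = 0.1776 W/m².
CF₄: Δ = 102 − 38 = 64 ppt = 0.064 ppb; ΔF = 0.090 × 0.064 = 0.0058 W/m².
Total ΔF = 2.8129 + 0.1776 + 0.0058 = 2.9963 W/m².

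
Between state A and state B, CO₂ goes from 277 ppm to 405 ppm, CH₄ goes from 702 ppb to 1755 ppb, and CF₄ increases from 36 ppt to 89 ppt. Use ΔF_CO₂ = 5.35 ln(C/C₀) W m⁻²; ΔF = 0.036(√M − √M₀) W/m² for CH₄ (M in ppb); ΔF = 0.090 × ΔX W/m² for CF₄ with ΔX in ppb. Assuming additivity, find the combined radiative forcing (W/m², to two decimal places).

CO₂: 5.35 × ln(405/277) = 5.35 × ln(1.46209) = 5.35 × 0.37987 = 2.0323 W/m².
CH₄: 0.036 × (√1755 − √702) = 0.036 × (41.8927 − 26.4953) = 0.036 × 15.3974 = 0.5543 W/m².
CF₄: Δ = 89 − 36 = 53 ppt = 0.053 ppb; ΔF = 0.090 × 0.053 = 0.0048 W/m².
Total ΔF = 2.0323 + 0.5543 + 0.0048 = 2.5914 W/m².

ΔF = 2.59 W/m²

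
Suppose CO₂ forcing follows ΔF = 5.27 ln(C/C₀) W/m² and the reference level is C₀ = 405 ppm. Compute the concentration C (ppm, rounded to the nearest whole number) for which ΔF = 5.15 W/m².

C ≈ 1076 ppm

Set 5.27 ln(C/405) = 5.15, so ln(C/405) = 5.15/5.27 = 0.97723.
Then C/405 = e^0.97723 = 2.65709, giving C = 405 × 2.65709 = 1076.12 ppm.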